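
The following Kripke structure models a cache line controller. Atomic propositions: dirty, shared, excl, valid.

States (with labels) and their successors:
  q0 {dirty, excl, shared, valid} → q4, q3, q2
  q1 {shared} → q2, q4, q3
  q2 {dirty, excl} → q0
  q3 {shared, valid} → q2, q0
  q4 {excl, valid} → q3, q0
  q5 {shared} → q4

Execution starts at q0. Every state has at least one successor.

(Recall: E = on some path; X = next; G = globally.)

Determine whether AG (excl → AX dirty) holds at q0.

States satisfying excl → AX dirty: {q1, q2, q3, q5}.
States satisfying AG (excl → AX dirty): ∅.
q0 is reachable from q0 and violates excl → AX dirty, so AG fails at q0.
q0 ∉ Sat(AG (excl → AX dirty)).

No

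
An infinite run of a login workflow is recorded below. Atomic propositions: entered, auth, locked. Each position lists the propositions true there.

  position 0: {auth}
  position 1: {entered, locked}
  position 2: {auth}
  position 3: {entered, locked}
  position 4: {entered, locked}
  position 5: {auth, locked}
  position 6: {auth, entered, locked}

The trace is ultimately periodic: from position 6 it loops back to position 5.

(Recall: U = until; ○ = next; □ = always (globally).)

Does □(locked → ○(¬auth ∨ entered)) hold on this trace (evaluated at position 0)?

No

locked → ○(¬auth ∨ entered) must hold at every position from 0 onward. It fails at position 1, so □(locked → ○(¬auth ∨ entered)) is false.
Positions where locked holds: 1, 3, 4, 5, 6.
Check ○(¬auth ∨ entered) at each: 1→fails, 3→ok, 4→fails, 5→ok, 6→fails.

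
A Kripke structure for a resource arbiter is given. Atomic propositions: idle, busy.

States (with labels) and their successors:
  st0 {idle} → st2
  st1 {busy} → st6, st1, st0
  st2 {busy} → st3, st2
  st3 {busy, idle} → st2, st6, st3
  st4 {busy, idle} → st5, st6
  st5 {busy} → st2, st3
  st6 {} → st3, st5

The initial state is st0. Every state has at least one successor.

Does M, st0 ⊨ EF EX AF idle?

States satisfying EX AF idle: {st1, st2, st3, st5, st6}.
States satisfying EF EX AF idle: {st0, st1, st2, st3, st4, st5, st6}.
Some path from st0 reaches a state where EX AF idle holds.
st0 ∈ Sat(EF EX AF idle).

Holds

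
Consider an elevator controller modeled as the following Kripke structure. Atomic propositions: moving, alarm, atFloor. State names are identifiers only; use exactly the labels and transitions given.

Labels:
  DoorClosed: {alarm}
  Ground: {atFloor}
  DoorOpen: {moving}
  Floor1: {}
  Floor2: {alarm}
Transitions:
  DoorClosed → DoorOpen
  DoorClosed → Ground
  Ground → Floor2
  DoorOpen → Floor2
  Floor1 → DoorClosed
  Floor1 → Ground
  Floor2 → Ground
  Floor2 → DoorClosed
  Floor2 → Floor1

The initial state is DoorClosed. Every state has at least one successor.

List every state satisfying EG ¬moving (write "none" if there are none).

States satisfying ¬moving: {DoorClosed, Ground, Floor1, Floor2}.
States satisfying EG ¬moving: {DoorClosed, Ground, Floor1, Floor2}.

{DoorClosed, Ground, Floor1, Floor2}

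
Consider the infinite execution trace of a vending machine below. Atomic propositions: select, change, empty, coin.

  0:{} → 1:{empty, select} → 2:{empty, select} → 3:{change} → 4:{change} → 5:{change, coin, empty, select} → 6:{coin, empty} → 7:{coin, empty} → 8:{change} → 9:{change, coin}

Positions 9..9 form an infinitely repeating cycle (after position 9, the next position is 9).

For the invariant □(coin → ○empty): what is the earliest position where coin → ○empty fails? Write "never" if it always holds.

Check coin → ○empty at each position in order: 0 ✓, 1 ✓, 2 ✓, 3 ✓, 4 ✓, 5 ✓, 6 ✓.
At position 7 the labels are {coin, empty} and the next position 8 has {change}, so coin → ○empty is false there. This is the first violation.

7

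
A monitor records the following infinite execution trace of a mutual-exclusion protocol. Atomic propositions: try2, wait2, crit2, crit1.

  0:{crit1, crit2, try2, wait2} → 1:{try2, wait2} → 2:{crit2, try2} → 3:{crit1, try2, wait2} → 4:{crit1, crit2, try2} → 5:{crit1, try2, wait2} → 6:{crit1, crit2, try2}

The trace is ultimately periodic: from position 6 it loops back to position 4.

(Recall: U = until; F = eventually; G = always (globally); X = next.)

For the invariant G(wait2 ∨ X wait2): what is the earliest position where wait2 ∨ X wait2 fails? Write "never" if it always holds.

6

Check wait2 ∨ X wait2 at each position in order: 0 ✓, 1 ✓, 2 ✓, 3 ✓, 4 ✓, 5 ✓.
At position 6 the labels are {crit1, crit2, try2} and the next position 4 has {crit1, crit2, try2}, so wait2 ∨ X wait2 is false there. This is the first violation.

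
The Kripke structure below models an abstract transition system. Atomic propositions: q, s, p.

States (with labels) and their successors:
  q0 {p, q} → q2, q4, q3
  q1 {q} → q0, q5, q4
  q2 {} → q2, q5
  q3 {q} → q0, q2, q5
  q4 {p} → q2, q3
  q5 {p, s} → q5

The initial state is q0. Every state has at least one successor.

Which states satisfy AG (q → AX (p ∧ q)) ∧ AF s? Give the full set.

{q5}

States satisfying q → AX (p ∧ q): {q2, q4, q5}.
States satisfying AG (q → AX (p ∧ q)): {q2, q5}.
States satisfying s: {q5}.
States satisfying AF s: {q5}.
States satisfying AG (q → AX (p ∧ q)) ∧ AF s: {q5}.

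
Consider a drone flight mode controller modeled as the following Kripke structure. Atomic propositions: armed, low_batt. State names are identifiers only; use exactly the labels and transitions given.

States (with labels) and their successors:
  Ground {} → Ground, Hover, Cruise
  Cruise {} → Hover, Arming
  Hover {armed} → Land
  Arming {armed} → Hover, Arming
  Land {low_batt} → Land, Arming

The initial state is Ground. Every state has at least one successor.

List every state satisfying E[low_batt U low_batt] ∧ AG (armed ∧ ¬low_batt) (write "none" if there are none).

States satisfying low_batt: {Land}.
States satisfying E[low_batt U low_batt]: {Land}.
States satisfying armed ∧ ¬low_batt: {Hover, Arming}.
States satisfying AG (armed ∧ ¬low_batt): ∅.
States satisfying E[low_batt U low_batt] ∧ AG (armed ∧ ¬low_batt): ∅.

none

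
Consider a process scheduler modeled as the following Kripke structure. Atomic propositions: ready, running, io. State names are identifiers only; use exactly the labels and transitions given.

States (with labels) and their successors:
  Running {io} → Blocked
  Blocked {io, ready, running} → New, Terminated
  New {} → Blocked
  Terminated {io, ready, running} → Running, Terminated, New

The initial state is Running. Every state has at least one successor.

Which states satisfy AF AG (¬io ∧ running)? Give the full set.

none

States satisfying AG (¬io ∧ running): ∅.
States satisfying AF AG (¬io ∧ running): ∅.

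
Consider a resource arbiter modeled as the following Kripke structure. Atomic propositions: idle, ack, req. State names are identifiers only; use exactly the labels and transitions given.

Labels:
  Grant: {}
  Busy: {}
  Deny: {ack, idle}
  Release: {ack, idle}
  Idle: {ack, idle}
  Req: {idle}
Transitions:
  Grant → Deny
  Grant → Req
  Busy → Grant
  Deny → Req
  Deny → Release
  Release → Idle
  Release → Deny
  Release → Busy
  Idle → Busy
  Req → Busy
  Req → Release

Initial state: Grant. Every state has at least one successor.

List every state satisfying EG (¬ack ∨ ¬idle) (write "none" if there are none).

{Grant, Busy, Req}

States satisfying ¬ack ∨ ¬idle: {Grant, Busy, Req}.
States satisfying EG (¬ack ∨ ¬idle): {Grant, Busy, Req}.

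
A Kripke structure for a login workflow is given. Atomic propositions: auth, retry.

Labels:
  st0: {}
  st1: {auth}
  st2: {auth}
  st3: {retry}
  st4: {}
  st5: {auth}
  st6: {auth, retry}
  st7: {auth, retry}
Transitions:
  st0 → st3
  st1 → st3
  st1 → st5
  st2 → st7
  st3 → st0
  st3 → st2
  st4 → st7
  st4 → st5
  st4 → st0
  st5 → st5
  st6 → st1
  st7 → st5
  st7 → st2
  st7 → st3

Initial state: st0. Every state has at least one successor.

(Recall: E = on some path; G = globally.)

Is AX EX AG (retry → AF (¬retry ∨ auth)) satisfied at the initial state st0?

Yes

States satisfying EX AG (retry → AF (¬retry ∨ auth)): {st0, st1, st2, st3, st4, st5, st6, st7}.
States satisfying AX EX AG (retry → AF (¬retry ∨ auth)): {st0, st1, st2, st3, st4, st5, st6, st7}.
st0 ∈ Sat(AX EX AG (retry → AF (¬retry ∨ auth))).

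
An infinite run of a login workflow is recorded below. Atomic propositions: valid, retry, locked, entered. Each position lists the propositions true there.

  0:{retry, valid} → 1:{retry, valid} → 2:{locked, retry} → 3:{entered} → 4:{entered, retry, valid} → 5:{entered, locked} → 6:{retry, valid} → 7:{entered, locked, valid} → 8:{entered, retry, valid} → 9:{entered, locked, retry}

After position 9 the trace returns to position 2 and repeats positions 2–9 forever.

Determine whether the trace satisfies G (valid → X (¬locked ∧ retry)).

No

valid → X (¬locked ∧ retry) must hold at every position from 0 onward. It fails at position 1, so G (valid → X (¬locked ∧ retry)) is false.
Positions where valid holds: 0, 1, 4, 6, 7, 8.
Check X (¬locked ∧ retry) at each: 0→ok, 1→fails, 4→fails, 6→fails, 7→ok, 8→fails.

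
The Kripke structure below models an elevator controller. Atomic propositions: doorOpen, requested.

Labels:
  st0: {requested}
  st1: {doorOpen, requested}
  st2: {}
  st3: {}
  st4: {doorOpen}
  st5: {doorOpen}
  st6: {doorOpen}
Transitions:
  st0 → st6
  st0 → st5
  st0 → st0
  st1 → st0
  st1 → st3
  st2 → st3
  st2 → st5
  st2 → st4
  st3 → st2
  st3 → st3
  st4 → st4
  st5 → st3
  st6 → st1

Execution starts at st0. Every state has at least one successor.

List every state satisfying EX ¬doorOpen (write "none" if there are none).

States satisfying ¬doorOpen: {st0, st2, st3}.
States satisfying EX ¬doorOpen: {st0, st1, st2, st3, st5}.

{st0, st1, st2, st3, st5}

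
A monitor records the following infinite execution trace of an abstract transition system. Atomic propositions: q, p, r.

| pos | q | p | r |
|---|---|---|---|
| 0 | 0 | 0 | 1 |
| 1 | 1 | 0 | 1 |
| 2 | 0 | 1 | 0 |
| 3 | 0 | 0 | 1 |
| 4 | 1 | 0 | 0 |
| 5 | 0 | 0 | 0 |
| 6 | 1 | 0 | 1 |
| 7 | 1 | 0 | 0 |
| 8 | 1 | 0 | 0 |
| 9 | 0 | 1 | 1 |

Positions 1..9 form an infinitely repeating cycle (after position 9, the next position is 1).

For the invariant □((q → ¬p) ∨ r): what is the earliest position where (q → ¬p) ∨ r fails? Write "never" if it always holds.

never

(q → ¬p) ∨ r holds at every position 0..9, and those are all the positions the trace ever visits, so the invariant □((q → ¬p) ∨ r) is never violated.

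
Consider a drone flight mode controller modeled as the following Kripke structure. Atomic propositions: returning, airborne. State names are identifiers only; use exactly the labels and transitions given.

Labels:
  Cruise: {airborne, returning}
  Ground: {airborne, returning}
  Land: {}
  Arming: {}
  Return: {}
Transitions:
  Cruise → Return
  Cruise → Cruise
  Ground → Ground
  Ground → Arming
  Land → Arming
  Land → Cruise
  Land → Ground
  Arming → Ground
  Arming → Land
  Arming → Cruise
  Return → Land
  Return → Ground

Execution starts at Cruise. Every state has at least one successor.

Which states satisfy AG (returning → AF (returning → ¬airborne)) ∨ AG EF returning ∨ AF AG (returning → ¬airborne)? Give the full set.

States satisfying returning → AF (returning → ¬airborne): {Land, Arming, Return}.
States satisfying AG (returning → AF (returning → ¬airborne)): ∅.
States satisfying EF returning: {Cruise, Ground, Land, Arming, Return}.
States satisfying AG EF returning: {Cruise, Ground, Land, Arming, Return}.
States satisfying AG (returning → ¬airborne): ∅.
States satisfying AF AG (returning → ¬airborne): ∅.
States satisfying AG (returning → AF (returning → ¬airborne)) ∨ AG EF returning ∨ AF AG (returning → ¬airborne): {Cruise, Ground, Land, Arming, Return}.

{Cruise, Ground, Land, Arming, Return}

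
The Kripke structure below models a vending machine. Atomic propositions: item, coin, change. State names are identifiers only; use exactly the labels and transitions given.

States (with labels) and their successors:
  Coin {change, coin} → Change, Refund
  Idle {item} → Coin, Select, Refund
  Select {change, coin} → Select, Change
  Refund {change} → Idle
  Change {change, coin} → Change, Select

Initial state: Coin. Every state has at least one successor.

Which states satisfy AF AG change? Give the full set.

{Select, Change}

States satisfying AG change: {Select, Change}.
States satisfying AF AG change: {Select, Change}.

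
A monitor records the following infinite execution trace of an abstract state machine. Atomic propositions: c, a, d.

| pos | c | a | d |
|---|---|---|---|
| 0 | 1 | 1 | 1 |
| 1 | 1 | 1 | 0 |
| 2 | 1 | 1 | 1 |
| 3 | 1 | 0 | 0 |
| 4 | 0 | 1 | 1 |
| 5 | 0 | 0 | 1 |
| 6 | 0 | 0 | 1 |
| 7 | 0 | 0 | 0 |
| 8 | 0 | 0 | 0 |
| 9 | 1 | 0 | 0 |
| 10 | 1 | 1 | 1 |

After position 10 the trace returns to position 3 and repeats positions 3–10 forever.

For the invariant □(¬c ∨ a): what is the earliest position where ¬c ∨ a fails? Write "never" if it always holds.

3

Check ¬c ∨ a at each position in order: 0 ✓, 1 ✓, 2 ✓.
At position 3 the labels are {c}, so ¬c ∨ a is false there. This is the first violation.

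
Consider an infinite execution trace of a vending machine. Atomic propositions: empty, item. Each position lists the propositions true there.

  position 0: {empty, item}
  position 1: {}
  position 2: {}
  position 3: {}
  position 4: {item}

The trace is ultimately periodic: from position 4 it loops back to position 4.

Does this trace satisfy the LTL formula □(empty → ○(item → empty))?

empty → ○(item → empty) holds at every position 0..4, and those are all positions ever visited, so □(empty → ○(item → empty)) holds.
Positions where empty holds: 0.
Check ○(item → empty) at each: 0→ok.

Yes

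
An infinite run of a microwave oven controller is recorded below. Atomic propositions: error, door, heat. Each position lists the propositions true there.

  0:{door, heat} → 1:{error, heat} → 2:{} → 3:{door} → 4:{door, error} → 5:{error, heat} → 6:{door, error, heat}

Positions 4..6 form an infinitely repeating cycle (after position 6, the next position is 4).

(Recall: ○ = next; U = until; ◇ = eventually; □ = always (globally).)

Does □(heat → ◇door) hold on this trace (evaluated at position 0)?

heat → ◇door holds at every position 0..6, and those are all positions ever visited, so □(heat → ◇door) holds.
Positions where heat holds: 0, 1, 5, 6.
Check ◇door at each: 0→ok, 1→ok, 5→ok, 6→ok.

Yes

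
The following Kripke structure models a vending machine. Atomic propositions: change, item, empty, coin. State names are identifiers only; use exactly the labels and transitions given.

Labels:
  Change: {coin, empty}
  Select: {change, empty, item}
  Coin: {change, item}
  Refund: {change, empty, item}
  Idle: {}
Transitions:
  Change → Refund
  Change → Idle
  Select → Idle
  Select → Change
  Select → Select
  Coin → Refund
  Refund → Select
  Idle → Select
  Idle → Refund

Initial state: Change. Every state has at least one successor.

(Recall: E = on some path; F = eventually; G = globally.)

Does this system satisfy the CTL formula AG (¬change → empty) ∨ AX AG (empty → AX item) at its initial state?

States satisfying ¬change → empty: {Change, Select, Coin, Refund}.
States satisfying AG (¬change → empty): ∅.
States satisfying AG (empty → AX item): ∅.
States satisfying AX AG (empty → AX item): ∅.
States satisfying AG (¬change → empty) ∨ AX AG (empty → AX item): ∅.
Change ∉ Sat(AG (¬change → empty) ∨ AX AG (empty → AX item)).

Does not hold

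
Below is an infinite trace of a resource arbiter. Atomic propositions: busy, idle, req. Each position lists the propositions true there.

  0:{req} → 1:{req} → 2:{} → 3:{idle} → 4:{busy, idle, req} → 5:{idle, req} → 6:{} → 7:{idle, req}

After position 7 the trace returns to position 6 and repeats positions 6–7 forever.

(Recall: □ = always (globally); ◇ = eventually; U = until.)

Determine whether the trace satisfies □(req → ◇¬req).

req → ◇¬req holds at every position 0..7, and those are all positions ever visited, so □(req → ◇¬req) holds.
Positions where req holds: 0, 1, 4, 5, 7.
Check ◇¬req at each: 0→ok, 1→ok, 4→ok, 5→ok, 7→ok.

Yes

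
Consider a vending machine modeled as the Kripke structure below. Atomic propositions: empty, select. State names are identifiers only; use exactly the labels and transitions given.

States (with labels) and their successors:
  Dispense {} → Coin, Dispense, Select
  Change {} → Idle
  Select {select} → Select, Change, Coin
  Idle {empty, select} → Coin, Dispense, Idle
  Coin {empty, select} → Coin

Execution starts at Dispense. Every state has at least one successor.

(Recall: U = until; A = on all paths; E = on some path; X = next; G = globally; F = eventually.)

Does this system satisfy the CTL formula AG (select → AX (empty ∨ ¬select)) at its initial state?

States satisfying select → AX (empty ∨ ¬select): {Dispense, Change, Idle, Coin}.
States satisfying AG (select → AX (empty ∨ ¬select)): {Coin}.
Select is reachable from Dispense and violates select → AX (empty ∨ ¬select), so AG fails at Dispense.
Dispense ∉ Sat(AG (select → AX (empty ∨ ¬select))).

Violated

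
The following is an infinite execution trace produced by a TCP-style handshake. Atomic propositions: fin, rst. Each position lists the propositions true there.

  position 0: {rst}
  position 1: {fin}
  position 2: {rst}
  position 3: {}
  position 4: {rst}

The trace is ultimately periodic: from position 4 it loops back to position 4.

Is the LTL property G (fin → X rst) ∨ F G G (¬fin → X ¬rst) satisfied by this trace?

Yes

fin → X rst holds at every position 0..4, and those are all positions ever visited, so G (fin → X rst) holds.
Positions where fin holds: 1.
Check X rst at each: 1→ok.
G G (¬fin → X ¬rst) is false at every position 0..4, so it never becomes true and F G G (¬fin → X ¬rst) fails.
At position 0: G (fin → X rst) is true; F G G (¬fin → X ¬rst) is false; so G (fin → X rst) ∨ F G G (¬fin → X ¬rst) is true.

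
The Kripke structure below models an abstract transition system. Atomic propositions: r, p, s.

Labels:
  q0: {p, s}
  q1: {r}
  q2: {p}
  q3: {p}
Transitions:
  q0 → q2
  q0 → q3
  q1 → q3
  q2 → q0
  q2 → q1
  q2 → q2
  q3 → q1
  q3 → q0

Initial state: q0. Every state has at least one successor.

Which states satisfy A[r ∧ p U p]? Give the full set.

States satisfying r ∧ p: ∅.
States satisfying p: {q0, q2, q3}.
States satisfying A[r ∧ p U p]: {q0, q2, q3}.

{q0, q2, q3}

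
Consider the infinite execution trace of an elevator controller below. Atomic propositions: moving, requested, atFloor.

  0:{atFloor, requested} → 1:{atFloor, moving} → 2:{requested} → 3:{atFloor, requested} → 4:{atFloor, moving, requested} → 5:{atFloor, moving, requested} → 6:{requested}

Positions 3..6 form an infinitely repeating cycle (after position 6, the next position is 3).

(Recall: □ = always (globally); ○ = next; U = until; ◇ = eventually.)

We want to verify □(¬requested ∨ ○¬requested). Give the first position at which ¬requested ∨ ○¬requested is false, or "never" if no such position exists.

Check ¬requested ∨ ○¬requested at each position in order: 0 ✓, 1 ✓.
At position 2 the labels are {requested} and the next position 3 has {atFloor, requested}, so ¬requested ∨ ○¬requested is false there. This is the first violation.

2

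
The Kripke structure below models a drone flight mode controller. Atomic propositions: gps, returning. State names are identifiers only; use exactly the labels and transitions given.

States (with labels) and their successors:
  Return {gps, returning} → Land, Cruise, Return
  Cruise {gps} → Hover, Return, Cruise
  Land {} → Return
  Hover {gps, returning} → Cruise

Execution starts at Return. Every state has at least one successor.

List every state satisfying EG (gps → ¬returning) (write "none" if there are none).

States satisfying gps → ¬returning: {Cruise, Land}.
States satisfying EG (gps → ¬returning): {Cruise}.

{Cruise}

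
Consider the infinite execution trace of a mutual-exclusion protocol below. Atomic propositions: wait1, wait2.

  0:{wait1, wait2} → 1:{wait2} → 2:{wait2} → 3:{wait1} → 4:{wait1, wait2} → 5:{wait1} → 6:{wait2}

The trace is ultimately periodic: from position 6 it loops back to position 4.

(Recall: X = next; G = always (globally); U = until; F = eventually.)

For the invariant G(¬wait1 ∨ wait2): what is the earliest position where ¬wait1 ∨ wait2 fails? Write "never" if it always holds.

3

Check ¬wait1 ∨ wait2 at each position in order: 0 ✓, 1 ✓, 2 ✓.
At position 3 the labels are {wait1}, so ¬wait1 ∨ wait2 is false there. This is the first violation.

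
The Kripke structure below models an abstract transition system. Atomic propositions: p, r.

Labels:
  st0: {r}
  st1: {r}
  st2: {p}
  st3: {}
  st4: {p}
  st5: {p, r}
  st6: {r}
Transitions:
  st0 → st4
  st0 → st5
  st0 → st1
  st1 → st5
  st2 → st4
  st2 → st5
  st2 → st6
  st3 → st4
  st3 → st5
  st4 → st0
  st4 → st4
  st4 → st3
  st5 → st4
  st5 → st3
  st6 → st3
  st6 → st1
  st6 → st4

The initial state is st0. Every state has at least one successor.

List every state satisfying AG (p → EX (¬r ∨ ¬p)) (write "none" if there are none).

{st0, st1, st2, st3, st4, st5, st6}

States satisfying p → EX (¬r ∨ ¬p): {st0, st1, st2, st3, st4, st5, st6}.
States satisfying AG (p → EX (¬r ∨ ¬p)): {st0, st1, st2, st3, st4, st5, st6}.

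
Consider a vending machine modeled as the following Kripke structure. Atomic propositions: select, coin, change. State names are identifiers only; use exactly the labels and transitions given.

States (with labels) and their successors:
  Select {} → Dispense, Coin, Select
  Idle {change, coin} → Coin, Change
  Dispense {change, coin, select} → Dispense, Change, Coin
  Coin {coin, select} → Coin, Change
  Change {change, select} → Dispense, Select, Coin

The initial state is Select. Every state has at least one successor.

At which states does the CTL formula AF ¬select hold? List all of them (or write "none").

States satisfying ¬select: {Select, Idle}.
States satisfying AF ¬select: {Select, Idle}.

{Select, Idle}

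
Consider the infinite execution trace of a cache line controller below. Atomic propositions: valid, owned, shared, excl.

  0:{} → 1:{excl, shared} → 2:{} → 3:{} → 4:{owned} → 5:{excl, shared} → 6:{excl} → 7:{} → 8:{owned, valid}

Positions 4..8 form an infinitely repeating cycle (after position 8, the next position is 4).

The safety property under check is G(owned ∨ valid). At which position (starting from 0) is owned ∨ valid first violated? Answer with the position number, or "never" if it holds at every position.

At position 0 the labels are {}, so owned ∨ valid is false there. This is the first violation.

0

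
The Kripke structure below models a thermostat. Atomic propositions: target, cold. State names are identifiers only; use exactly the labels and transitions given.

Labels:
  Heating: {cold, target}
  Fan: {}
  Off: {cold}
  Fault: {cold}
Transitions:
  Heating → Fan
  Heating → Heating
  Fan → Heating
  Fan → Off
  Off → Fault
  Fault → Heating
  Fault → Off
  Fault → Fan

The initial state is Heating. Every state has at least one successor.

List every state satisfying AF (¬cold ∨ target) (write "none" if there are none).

States satisfying ¬cold ∨ target: {Heating, Fan}.
States satisfying AF (¬cold ∨ target): {Heating, Fan}.

{Heating, Fan}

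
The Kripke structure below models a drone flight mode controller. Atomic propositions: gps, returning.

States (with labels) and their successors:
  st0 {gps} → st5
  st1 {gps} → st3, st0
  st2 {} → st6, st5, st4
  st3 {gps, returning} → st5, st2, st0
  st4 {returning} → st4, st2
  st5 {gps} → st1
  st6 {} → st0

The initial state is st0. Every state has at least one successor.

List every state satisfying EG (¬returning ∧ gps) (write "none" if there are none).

{st0, st1, st5}

States satisfying ¬returning ∧ gps: {st0, st1, st5}.
States satisfying EG (¬returning ∧ gps): {st0, st1, st5}.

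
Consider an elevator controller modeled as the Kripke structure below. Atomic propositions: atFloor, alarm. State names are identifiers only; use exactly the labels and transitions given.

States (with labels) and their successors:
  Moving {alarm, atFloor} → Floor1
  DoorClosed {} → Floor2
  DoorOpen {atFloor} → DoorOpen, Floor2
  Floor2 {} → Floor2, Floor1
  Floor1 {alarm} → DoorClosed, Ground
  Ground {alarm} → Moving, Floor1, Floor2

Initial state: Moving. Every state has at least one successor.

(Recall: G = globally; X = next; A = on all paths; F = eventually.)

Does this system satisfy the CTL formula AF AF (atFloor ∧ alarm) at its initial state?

Holds

States satisfying AF (atFloor ∧ alarm): {Moving}.
States satisfying AF AF (atFloor ∧ alarm): {Moving}.
Moving ∈ Sat(AF AF (atFloor ∧ alarm)).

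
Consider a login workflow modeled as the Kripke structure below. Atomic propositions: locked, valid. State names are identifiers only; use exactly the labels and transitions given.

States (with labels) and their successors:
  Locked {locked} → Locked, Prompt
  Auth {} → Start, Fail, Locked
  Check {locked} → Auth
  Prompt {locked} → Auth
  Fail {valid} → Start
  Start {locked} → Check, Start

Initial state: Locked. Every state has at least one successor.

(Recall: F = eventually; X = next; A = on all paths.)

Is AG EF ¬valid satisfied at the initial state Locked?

States satisfying EF ¬valid: {Locked, Auth, Check, Prompt, Fail, Start}.
States satisfying AG EF ¬valid: {Locked, Auth, Check, Prompt, Fail, Start}.
Every state reachable from Locked satisfies EF ¬valid.
Locked ∈ Sat(AG EF ¬valid).

Holds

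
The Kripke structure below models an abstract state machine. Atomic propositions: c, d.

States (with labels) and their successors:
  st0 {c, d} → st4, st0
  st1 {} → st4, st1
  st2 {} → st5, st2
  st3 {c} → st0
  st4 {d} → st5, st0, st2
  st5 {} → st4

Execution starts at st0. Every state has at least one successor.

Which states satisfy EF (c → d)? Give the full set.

{st0, st1, st2, st3, st4, st5}

States satisfying c → d: {st0, st1, st2, st4, st5}.
States satisfying EF (c → d): {st0, st1, st2, st3, st4, st5}.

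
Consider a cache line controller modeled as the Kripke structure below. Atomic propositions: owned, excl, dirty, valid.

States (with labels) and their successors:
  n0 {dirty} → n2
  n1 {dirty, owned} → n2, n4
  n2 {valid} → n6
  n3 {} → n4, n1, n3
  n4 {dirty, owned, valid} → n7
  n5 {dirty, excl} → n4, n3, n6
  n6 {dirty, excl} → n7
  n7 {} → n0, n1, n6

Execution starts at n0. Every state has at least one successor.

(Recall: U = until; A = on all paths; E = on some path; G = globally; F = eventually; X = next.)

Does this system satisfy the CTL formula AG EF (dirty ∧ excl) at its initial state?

States satisfying EF (dirty ∧ excl): {n0, n1, n2, n3, n4, n5, n6, n7}.
States satisfying AG EF (dirty ∧ excl): {n0, n1, n2, n3, n4, n5, n6, n7}.
Every state reachable from n0 satisfies EF (dirty ∧ excl).
n0 ∈ Sat(AG EF (dirty ∧ excl)).

Yes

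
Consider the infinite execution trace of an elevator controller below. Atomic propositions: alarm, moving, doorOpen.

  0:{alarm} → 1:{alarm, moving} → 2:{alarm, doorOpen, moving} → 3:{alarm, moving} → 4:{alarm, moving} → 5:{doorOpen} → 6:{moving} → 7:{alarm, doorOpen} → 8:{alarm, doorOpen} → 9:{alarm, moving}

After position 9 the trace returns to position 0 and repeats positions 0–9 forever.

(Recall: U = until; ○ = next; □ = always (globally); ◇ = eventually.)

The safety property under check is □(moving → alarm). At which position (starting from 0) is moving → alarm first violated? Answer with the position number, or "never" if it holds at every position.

6

Check moving → alarm at each position in order: 0 ✓, 1 ✓, 2 ✓, 3 ✓, 4 ✓, 5 ✓.
At position 6 the labels are {moving}, so moving → alarm is false there. This is the first violation.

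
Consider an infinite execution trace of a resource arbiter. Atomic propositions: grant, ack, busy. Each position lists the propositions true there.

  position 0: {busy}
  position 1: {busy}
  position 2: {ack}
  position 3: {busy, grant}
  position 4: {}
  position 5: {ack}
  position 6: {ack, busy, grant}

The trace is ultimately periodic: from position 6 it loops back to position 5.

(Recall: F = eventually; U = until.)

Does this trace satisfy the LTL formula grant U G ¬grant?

Violated

Walking from position 0: at position 0, G ¬grant has not yet held and grant fails, so grant U G ¬grant is false.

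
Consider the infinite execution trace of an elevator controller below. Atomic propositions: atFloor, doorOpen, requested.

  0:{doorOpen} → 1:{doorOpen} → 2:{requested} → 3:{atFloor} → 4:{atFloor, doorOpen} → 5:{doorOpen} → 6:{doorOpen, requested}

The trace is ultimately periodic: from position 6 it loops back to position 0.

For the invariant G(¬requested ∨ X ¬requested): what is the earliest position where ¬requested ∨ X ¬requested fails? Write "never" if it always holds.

¬requested ∨ X ¬requested holds at every position 0..6, and those are all the positions the trace ever visits, so the invariant G(¬requested ∨ X ¬requested) is never violated.

never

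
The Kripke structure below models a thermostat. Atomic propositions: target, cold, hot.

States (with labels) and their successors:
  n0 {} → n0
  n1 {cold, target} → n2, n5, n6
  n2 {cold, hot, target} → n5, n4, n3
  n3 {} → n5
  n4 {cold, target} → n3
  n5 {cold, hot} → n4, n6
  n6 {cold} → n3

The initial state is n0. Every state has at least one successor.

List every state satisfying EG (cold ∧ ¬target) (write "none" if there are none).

none

States satisfying cold ∧ ¬target: {n5, n6}.
States satisfying EG (cold ∧ ¬target): ∅.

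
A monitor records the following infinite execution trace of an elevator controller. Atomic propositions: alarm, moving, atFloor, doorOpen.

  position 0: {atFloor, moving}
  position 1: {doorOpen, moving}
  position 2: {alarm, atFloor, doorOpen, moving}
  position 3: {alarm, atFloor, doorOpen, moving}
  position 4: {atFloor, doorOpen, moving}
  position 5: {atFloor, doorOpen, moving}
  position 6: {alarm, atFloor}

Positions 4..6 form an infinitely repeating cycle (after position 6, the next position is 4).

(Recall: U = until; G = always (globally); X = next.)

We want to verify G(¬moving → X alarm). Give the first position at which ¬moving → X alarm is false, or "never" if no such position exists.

Check ¬moving → X alarm at each position in order: 0 ✓, 1 ✓, 2 ✓, 3 ✓, 4 ✓, 5 ✓.
At position 6 the labels are {alarm, atFloor} and the next position 4 has {atFloor, doorOpen, moving}, so ¬moving → X alarm is false there. This is the first violation.

6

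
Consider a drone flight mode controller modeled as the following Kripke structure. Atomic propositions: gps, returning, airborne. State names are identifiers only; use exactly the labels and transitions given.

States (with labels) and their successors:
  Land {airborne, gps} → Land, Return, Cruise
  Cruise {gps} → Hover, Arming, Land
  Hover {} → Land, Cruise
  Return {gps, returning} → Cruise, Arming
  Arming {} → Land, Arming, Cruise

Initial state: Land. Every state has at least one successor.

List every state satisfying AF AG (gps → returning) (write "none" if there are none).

States satisfying AG (gps → returning): ∅.
States satisfying AF AG (gps → returning): ∅.

none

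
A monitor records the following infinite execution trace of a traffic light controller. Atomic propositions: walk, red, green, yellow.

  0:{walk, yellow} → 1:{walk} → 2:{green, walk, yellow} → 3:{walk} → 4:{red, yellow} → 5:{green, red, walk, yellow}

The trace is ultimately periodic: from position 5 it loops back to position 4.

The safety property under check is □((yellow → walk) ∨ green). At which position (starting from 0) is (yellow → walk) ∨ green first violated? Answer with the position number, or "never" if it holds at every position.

Check (yellow → walk) ∨ green at each position in order: 0 ✓, 1 ✓, 2 ✓, 3 ✓.
At position 4 the labels are {red, yellow}, so (yellow → walk) ∨ green is false there. This is the first violation.

4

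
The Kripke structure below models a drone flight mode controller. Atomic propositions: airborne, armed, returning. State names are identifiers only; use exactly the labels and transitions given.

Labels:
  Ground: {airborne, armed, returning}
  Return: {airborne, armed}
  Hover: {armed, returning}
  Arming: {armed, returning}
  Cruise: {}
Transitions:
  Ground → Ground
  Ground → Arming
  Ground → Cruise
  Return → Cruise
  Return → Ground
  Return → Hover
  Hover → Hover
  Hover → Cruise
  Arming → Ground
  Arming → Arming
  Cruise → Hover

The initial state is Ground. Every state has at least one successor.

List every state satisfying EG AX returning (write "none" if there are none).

{Arming}

States satisfying AX returning: {Arming, Cruise}.
States satisfying EG AX returning: {Arming}.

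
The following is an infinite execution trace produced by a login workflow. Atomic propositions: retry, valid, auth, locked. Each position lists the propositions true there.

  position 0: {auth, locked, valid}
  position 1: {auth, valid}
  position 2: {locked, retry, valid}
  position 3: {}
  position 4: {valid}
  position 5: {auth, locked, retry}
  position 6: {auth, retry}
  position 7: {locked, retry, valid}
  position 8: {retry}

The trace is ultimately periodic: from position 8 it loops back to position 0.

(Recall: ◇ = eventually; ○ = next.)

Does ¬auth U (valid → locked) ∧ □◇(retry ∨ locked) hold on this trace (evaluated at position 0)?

Yes

Walking from position 0: valid → locked first holds at position 0, and ¬auth holds at every earlier position along the way, so ¬auth U (valid → locked) holds.
◇(retry ∨ locked) holds at every position 0..8, and those are all positions ever visited, so □◇(retry ∨ locked) holds.
At position 0: ¬auth U (valid → locked) is true; □◇(retry ∨ locked) is true; so ¬auth U (valid → locked) ∧ □◇(retry ∨ locked) is true.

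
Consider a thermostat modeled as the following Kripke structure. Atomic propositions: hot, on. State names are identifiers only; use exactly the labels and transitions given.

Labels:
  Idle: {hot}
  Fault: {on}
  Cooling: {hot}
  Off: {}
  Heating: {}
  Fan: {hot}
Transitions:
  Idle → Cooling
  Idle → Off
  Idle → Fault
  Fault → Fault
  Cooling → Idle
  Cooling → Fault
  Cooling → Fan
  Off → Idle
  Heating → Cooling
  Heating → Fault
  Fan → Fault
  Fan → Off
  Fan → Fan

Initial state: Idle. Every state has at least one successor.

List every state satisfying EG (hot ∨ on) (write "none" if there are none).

States satisfying hot ∨ on: {Idle, Fault, Cooling, Fan}.
States satisfying EG (hot ∨ on): {Idle, Fault, Cooling, Fan}.

{Idle, Fault, Cooling, Fan}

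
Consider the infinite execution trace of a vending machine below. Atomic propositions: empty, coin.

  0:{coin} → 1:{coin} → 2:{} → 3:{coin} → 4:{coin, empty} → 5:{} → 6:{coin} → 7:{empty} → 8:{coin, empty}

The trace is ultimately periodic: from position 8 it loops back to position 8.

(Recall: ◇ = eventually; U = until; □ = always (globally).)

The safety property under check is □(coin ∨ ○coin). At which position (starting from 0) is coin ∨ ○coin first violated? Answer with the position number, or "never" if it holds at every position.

never

coin ∨ ○coin holds at every position 0..8, and those are all the positions the trace ever visits, so the invariant □(coin ∨ ○coin) is never violated.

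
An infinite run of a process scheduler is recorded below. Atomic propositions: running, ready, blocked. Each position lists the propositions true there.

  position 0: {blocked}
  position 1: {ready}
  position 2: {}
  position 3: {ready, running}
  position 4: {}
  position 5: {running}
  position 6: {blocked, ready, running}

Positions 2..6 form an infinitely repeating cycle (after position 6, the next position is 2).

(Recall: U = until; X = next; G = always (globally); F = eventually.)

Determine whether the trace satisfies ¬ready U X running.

Walking from position 0: at position 1, X running has not yet held and ¬ready fails, so ¬ready U X running is false.

Violated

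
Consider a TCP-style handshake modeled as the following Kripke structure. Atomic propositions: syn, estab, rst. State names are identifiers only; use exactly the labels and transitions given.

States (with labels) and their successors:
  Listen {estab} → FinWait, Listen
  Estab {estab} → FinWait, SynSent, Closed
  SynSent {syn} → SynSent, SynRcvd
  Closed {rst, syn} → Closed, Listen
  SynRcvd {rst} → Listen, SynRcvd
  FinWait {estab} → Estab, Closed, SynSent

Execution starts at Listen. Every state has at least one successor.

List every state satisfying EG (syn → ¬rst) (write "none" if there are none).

States satisfying syn → ¬rst: {Listen, Estab, SynSent, SynRcvd, FinWait}.
States satisfying EG (syn → ¬rst): {Listen, Estab, SynSent, SynRcvd, FinWait}.

{Listen, Estab, SynSent, SynRcvd, FinWait}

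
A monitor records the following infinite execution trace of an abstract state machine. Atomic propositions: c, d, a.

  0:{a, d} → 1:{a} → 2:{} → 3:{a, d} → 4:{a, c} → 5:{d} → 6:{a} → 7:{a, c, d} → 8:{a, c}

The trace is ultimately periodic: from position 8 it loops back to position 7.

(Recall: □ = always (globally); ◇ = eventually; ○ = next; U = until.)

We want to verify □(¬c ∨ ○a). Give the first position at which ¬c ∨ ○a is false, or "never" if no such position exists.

4

Check ¬c ∨ ○a at each position in order: 0 ✓, 1 ✓, 2 ✓, 3 ✓.
At position 4 the labels are {a, c} and the next position 5 has {d}, so ¬c ∨ ○a is false there. This is the first violation.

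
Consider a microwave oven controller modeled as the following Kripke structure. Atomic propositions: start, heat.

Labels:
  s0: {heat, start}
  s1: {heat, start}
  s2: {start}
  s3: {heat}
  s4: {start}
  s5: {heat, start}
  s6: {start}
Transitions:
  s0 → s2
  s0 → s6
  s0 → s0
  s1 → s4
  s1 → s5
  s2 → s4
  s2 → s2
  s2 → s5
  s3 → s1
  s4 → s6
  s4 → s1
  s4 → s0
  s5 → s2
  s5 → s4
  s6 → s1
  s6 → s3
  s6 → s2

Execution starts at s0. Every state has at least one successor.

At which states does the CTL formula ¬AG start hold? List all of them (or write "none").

States satisfying start: {s0, s1, s2, s4, s5, s6}.
States satisfying AG start: ∅.
States satisfying ¬AG start: {s0, s1, s2, s3, s4, s5, s6}.

{s0, s1, s2, s3, s4, s5, s6}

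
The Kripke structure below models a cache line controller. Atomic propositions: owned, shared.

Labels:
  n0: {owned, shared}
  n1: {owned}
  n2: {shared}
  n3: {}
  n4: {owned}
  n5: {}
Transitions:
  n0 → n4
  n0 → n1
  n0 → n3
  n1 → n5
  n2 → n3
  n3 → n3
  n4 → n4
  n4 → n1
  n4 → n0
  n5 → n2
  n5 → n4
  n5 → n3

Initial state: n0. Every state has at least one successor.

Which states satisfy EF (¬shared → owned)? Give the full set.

{n0, n1, n2, n4, n5}

States satisfying ¬shared → owned: {n0, n1, n2, n4}.
States satisfying EF (¬shared → owned): {n0, n1, n2, n4, n5}.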